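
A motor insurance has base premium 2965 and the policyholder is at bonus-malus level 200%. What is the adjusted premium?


adjusted = base * BM_level / 100
= 2965 * 200 / 100
= 2965 * 2.0
= 5930.0


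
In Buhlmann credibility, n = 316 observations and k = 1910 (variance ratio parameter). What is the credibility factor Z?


Z = n / (n + k)
= 316 / (316 + 1910)
= 316 / 2226
= 0.142


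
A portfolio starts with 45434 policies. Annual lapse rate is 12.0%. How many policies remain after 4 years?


remaining = initial * (1 - lapse)^years
= 45434 * (1 - 0.12)^4
= 45434 * 0.599695
= 27246.559


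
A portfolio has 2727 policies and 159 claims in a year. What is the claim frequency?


frequency = claims / policies
= 159 / 2727
= 0.0583


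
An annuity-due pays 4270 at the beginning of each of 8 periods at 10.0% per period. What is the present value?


PV_due = PMT * (1-(1+i)^(-n))/i * (1+i)
PV_immediate = 22780.1349
PV_due = 22780.1349 * 1.1
= 25058.1484


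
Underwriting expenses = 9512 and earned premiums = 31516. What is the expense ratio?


Expense ratio = expenses / premiums
= 9512 / 31516
= 0.3018


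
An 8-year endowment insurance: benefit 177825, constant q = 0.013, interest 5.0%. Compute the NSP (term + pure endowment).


Term component = 14326.496
Pure endowment = 8_p_x * v^8 * benefit = 0.900611 * 0.676839 * 177825 = 108396.5965
NSP = 122723.0925


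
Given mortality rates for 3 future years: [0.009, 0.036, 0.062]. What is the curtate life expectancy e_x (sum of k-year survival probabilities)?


e_x = sum_{k=1}^{n} k_p_x
k_p_x values:
  1_p_x = 0.991
  2_p_x = 0.955324
  3_p_x = 0.896094
e_x = 2.8424


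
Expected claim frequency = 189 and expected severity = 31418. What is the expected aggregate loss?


E[S] = E[N] * E[X]
= 189 * 31418
= 5.9380e+06


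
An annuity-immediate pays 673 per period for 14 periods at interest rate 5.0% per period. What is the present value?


PV = PMT * (1 - (1+i)^(-n)) / i
= 673 * (1 - (1+0.05)^(-14)) / 0.05
= 673 * (1 - 0.505068) / 0.05
= 673 * 9.898641
= 6661.7854


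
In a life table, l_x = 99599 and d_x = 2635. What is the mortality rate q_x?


q_x = d_x / l_x
= 2635 / 99599
= 0.0265


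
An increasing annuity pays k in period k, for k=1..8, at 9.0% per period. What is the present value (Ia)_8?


(Ia)_n = sum_{k=1}^{n} k * v^k, v = 1/(1+i)
v = 0.917431
Sum computed term by term:
(Ia)_8 = 22.4225


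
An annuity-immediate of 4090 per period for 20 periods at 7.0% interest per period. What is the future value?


FV = PMT * ((1+i)^n - 1) / i
= 4090 * ((1.07)^20 - 1) / 0.07
= 4090 * (3.869684 - 1) / 0.07
= 167671.5636


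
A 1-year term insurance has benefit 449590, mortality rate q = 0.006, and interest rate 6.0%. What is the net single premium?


NSP = benefit * q * v
v = 1/(1+i) = 0.943396
NSP = 449590 * 0.006 * 0.943396
= 2544.8491


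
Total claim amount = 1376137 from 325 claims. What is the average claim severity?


severity = total / number
= 1376137 / 325
= 4234.2677


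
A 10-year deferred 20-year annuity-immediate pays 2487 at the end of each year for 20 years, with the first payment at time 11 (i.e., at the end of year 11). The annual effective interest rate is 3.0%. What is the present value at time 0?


PV at time 10 of the 20-year annuity-immediate:
a_n = 2487 * (1-(1+0.03)^(-20))/0.03 = 37000.28
Discount back 10 years to time 0:
PV = 37000.28 * (1+0.03)^(-10)
= 37000.28 * 0.744094
= 27531.6832


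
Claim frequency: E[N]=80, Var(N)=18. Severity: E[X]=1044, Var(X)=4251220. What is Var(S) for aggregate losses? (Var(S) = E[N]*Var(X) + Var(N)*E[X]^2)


Var(S) = E[N]*Var(X) + Var(N)*E[X]^2
= 80*4251220 + 18*1044^2
= 340097600 + 19618848
= 3.5972e+08


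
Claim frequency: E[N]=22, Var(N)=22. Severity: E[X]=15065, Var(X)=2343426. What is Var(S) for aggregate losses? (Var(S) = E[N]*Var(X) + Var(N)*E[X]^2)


Var(S) = E[N]*Var(X) + Var(N)*E[X]^2
= 22*2343426 + 22*15065^2
= 51555372 + 4992992950
= 5.0445e+09


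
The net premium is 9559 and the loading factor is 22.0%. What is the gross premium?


Gross = net * (1 + loading)
= 9559 * (1 + 0.22)
= 9559 * 1.22
= 11661.98


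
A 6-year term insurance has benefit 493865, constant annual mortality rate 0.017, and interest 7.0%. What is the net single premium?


NSP = benefit * sum_{k=0}^{n-1} k_p_x * q * v^(k+1)
With constant q=0.017, v=0.934579
Sum = 0.077927
NSP = 493865 * 0.077927
= 38485.2106


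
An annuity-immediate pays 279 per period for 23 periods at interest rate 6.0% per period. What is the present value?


PV = PMT * (1 - (1+i)^(-n)) / i
= 279 * (1 - (1+0.06)^(-23)) / 0.06
= 279 * (1 - 0.261797) / 0.06
= 279 * 12.303379
= 3432.6427


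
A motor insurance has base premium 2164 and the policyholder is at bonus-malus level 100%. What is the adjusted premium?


adjusted = base * BM_level / 100
= 2164 * 100 / 100
= 2164 * 1.0
= 2164.0


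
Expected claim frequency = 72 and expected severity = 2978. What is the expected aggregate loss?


E[S] = E[N] * E[X]
= 72 * 2978
= 214416


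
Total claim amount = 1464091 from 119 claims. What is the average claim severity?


severity = total / number
= 1464091 / 119
= 12303.2857


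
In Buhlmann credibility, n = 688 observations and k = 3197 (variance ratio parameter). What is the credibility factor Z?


Z = n / (n + k)
= 688 / (688 + 3197)
= 688 / 3885
= 0.1771


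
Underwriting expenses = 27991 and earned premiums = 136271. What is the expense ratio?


Expense ratio = expenses / premiums
= 27991 / 136271
= 0.2054


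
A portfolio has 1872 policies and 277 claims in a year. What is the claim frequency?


frequency = claims / policies
= 277 / 1872
= 0.148


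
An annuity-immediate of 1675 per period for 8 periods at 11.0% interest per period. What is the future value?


FV = PMT * ((1+i)^n - 1) / i
= 1675 * ((1.11)^8 - 1) / 0.11
= 1675 * (2.304538 - 1) / 0.11
= 19864.5524


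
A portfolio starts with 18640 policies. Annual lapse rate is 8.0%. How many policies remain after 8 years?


remaining = initial * (1 - lapse)^years
= 18640 * (1 - 0.08)^8
= 18640 * 0.513219
= 9566.3998


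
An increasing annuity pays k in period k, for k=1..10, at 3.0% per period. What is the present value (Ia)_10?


(Ia)_n = sum_{k=1}^{n} k * v^k, v = 1/(1+i)
v = 0.970874
Sum computed term by term:
(Ia)_10 = 44.839


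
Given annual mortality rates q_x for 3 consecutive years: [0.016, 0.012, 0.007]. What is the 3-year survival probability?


p_k = 1 - q_k for each year
Survival = product of (1 - q_k)
= 0.984 * 0.988 * 0.993
= 0.9654


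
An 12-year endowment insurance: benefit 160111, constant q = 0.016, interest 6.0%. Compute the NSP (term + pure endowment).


Term component = 19903.7885
Pure endowment = 12_p_x * v^12 * benefit = 0.824027 * 0.496969 * 160111 = 65568.0047
NSP = 85471.7932


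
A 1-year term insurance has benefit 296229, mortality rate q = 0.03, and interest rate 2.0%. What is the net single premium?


NSP = benefit * q * v
v = 1/(1+i) = 0.980392
NSP = 296229 * 0.03 * 0.980392
= 8712.6176


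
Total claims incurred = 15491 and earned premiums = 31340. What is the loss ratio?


Loss ratio = claims / premiums
= 15491 / 31340
= 0.4943


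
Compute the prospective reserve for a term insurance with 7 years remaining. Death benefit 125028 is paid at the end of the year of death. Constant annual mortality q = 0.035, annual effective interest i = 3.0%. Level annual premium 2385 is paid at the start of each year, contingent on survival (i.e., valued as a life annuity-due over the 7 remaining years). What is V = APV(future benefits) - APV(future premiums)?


v = 1/(1+i) = 0.970874
APV(future benefits) per unit = sum_{k=0}^{6} k_p_x * q * v^(k+1) = 0.19728
APV(future benefits) = 125028 * 0.19728 = 24665.545
Life annuity-due factor ä_{x:7} = sum_{k=0}^{6} k_p_x * v^k = 5.805674
APV(future premiums) = 2385 * 5.805674 = 13846.5314
V = 24665.545 - 13846.5314
= 10819.0136


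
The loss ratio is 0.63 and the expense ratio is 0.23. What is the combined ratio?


Combined ratio = loss ratio + expense ratio
= 0.63 + 0.23
= 0.86


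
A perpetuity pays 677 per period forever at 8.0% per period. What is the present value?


PV = PMT / i
= 677 / 0.08
= 8462.5


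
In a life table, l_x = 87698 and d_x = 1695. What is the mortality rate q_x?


q_x = d_x / l_x
= 1695 / 87698
= 0.0193


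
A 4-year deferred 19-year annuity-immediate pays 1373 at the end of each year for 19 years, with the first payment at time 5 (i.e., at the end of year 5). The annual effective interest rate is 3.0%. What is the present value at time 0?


PV at time 4 of the 19-year annuity-immediate:
a_n = 1373 * (1-(1+0.03)^(-19))/0.03 = 19666.5762
Discount back 4 years to time 0:
PV = 19666.5762 * (1+0.03)^(-4)
= 19666.5762 * 0.888487
= 17473.4982


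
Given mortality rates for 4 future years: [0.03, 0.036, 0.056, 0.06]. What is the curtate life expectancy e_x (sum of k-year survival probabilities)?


e_x = sum_{k=1}^{n} k_p_x
k_p_x values:
  1_p_x = 0.97
  2_p_x = 0.93508
  3_p_x = 0.882716
  4_p_x = 0.829753
e_x = 3.6175


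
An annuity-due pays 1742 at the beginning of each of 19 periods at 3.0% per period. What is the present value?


PV_due = PMT * (1-(1+i)^(-n))/i * (1+i)
PV_immediate = 24952.058
PV_due = 24952.058 * 1.03
= 25700.6198


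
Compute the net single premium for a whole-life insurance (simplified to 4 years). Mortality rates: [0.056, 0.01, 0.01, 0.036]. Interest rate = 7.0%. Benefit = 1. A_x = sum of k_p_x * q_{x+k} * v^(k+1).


v = 0.934579
Year 0: k_p_x=1.0, q=0.056, term=0.052336
Year 1: k_p_x=0.944, q=0.01, term=0.008245
Year 2: k_p_x=0.93456, q=0.01, term=0.007629
Year 3: k_p_x=0.925214, q=0.036, term=0.02541
A_x = 0.0936


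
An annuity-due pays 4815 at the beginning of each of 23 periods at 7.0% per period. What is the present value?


PV_due = PMT * (1-(1+i)^(-n))/i * (1+i)
PV_immediate = 54275.5822
PV_due = 54275.5822 * 1.07
= 58074.873


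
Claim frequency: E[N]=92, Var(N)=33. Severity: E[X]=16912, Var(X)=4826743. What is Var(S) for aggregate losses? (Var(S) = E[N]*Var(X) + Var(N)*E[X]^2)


Var(S) = E[N]*Var(X) + Var(N)*E[X]^2
= 92*4826743 + 33*16912^2
= 444060356 + 9438519552
= 9.8826e+09


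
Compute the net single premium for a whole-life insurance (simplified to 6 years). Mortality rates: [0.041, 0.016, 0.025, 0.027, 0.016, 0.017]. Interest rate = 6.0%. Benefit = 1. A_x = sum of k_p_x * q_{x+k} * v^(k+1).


v = 0.943396
Year 0: k_p_x=1.0, q=0.041, term=0.038679
Year 1: k_p_x=0.959, q=0.016, term=0.013656
Year 2: k_p_x=0.943656, q=0.025, term=0.019808
Year 3: k_p_x=0.920065, q=0.027, term=0.019677
Year 4: k_p_x=0.895223, q=0.016, term=0.010703
Year 5: k_p_x=0.880899, q=0.017, term=0.010557
A_x = 0.1131


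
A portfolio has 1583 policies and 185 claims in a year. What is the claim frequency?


frequency = claims / policies
= 185 / 1583
= 0.1169


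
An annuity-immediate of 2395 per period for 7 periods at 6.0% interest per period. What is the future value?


FV = PMT * ((1+i)^n - 1) / i
= 2395 * ((1.06)^7 - 1) / 0.06
= 2395 * (1.50363 - 1) / 0.06
= 20103.2412


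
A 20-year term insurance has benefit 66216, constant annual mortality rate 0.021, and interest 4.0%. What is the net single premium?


NSP = benefit * sum_{k=0}^{n-1} k_p_x * q * v^(k+1)
With constant q=0.021, v=0.961538
Sum = 0.24149
NSP = 66216 * 0.24149
= 15990.4947


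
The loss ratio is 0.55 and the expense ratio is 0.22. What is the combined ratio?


Combined ratio = loss ratio + expense ratio
= 0.55 + 0.22
= 0.77


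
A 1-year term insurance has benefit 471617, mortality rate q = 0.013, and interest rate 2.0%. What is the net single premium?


NSP = benefit * q * v
v = 1/(1+i) = 0.980392
NSP = 471617 * 0.013 * 0.980392
= 6010.8049


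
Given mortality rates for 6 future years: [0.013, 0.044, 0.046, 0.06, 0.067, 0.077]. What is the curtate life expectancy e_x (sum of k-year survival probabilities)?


e_x = sum_{k=1}^{n} k_p_x
k_p_x values:
  1_p_x = 0.987
  2_p_x = 0.943572
  3_p_x = 0.900168
  4_p_x = 0.846158
  5_p_x = 0.789465
  6_p_x = 0.728676
e_x = 5.195


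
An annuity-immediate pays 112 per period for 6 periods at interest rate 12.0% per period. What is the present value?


PV = PMT * (1 - (1+i)^(-n)) / i
= 112 * (1 - (1+0.12)^(-6)) / 0.12
= 112 * (1 - 0.506631) / 0.12
= 112 * 4.111407
= 460.4776


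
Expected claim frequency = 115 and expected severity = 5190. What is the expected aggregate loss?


E[S] = E[N] * E[X]
= 115 * 5190
= 596850


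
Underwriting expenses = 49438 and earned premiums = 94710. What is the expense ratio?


Expense ratio = expenses / premiums
= 49438 / 94710
= 0.522


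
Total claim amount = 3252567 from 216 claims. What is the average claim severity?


severity = total / number
= 3252567 / 216
= 15058.1806


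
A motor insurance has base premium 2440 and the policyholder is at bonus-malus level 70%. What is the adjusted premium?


adjusted = base * BM_level / 100
= 2440 * 70 / 100
= 2440 * 0.7
= 1708.0


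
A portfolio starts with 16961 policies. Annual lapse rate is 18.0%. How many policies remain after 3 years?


remaining = initial * (1 - lapse)^years
= 16961 * (1 - 0.18)^3
= 16961 * 0.551368
= 9351.7526


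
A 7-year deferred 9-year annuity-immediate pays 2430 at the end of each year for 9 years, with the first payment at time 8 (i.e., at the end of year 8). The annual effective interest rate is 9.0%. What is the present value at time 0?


PV at time 7 of the 9-year annuity-immediate:
a_n = 2430 * (1-(1+0.09)^(-9))/0.09 = 14568.45
Discount back 7 years to time 0:
PV = 14568.45 * (1+0.09)^(-7)
= 14568.45 * 0.547034
= 7969.441


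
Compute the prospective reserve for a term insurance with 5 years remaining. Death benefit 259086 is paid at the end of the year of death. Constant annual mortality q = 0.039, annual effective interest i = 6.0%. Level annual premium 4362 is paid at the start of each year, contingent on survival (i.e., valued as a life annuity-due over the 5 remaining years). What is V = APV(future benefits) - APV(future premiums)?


v = 1/(1+i) = 0.943396
APV(future benefits) per unit = sum_{k=0}^{4} k_p_x * q * v^(k+1) = 0.152662
APV(future benefits) = 259086 * 0.152662 = 39552.5306
Life annuity-due factor ä_{x:5} = sum_{k=0}^{4} k_p_x * v^k = 4.149269
APV(future premiums) = 4362 * 4.149269 = 18099.1112
V = 39552.5306 - 18099.1112
= 21453.4194


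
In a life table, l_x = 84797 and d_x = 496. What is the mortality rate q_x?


q_x = d_x / l_x
= 496 / 84797
= 0.0058


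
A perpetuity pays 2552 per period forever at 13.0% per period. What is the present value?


PV = PMT / i
= 2552 / 0.13
= 19630.7692


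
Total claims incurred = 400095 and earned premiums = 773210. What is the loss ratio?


Loss ratio = claims / premiums
= 400095 / 773210
= 0.5174


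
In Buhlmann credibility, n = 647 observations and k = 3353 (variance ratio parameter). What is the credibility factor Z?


Z = n / (n + k)
= 647 / (647 + 3353)
= 647 / 4000
= 0.1618


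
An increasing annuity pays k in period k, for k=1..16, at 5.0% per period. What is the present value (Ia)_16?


(Ia)_n = sum_{k=1}^{n} k * v^k, v = 1/(1+i)
v = 0.952381
Sum computed term by term:
(Ia)_16 = 80.9975


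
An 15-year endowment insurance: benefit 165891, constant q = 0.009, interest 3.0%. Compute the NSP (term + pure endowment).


Term component = 16826.6168
Pure endowment = 15_p_x * v^15 * benefit = 0.873182 * 0.641862 * 165891 = 92975.6604
NSP = 109802.2772


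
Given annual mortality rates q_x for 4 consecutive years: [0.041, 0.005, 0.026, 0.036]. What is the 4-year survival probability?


p_k = 1 - q_k for each year
Survival = product of (1 - q_k)
= 0.959 * 0.995 * 0.974 * 0.964
= 0.8959


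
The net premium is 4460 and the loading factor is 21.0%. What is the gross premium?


Gross = net * (1 + loading)
= 4460 * (1 + 0.21)
= 4460 * 1.21
= 5396.6


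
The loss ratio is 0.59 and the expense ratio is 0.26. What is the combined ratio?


Combined ratio = loss ratio + expense ratio
= 0.59 + 0.26
= 0.85


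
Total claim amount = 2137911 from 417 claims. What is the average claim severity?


severity = total / number
= 2137911 / 417
= 5126.8849


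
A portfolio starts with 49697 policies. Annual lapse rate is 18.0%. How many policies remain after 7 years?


remaining = initial * (1 - lapse)^years
= 49697 * (1 - 0.18)^7
= 49697 * 0.249285
= 12388.74


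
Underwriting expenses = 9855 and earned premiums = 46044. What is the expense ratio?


Expense ratio = expenses / premiums
= 9855 / 46044
= 0.214


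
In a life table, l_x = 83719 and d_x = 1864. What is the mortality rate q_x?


q_x = d_x / l_x
= 1864 / 83719
= 0.0223


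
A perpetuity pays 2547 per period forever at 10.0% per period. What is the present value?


PV = PMT / i
= 2547 / 0.1
= 25470.0


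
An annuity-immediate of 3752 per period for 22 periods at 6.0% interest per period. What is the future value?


FV = PMT * ((1+i)^n - 1) / i
= 3752 * ((1.06)^22 - 1) / 0.06
= 3752 * (3.603537 - 1) / 0.06
= 162807.8731


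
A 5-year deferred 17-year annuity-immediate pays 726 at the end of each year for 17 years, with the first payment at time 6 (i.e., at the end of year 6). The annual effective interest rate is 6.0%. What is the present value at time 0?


PV at time 5 of the 17-year annuity-immediate:
a_n = 726 * (1-(1+0.06)^(-17))/0.06 = 7606.4905
Discount back 5 years to time 0:
PV = 7606.4905 * (1+0.06)^(-5)
= 7606.4905 * 0.747258
= 5684.0122


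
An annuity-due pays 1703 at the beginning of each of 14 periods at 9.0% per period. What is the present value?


PV_due = PMT * (1-(1+i)^(-n))/i * (1+i)
PV_immediate = 13259.8141
PV_due = 13259.8141 * 1.09
= 14453.1974


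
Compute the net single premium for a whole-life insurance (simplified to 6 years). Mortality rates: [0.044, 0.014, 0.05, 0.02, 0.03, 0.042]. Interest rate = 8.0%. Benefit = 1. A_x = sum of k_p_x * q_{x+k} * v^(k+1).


v = 0.925926
Year 0: k_p_x=1.0, q=0.044, term=0.040741
Year 1: k_p_x=0.956, q=0.014, term=0.011475
Year 2: k_p_x=0.942616, q=0.05, term=0.037414
Year 3: k_p_x=0.895485, q=0.02, term=0.013164
Year 4: k_p_x=0.877575, q=0.03, term=0.017918
Year 5: k_p_x=0.851248, q=0.042, term=0.02253
A_x = 0.1432


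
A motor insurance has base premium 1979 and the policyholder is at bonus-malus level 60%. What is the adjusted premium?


adjusted = base * BM_level / 100
= 1979 * 60 / 100
= 1979 * 0.6
= 1187.4


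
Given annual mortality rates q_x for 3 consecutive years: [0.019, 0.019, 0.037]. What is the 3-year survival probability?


p_k = 1 - q_k for each year
Survival = product of (1 - q_k)
= 0.981 * 0.981 * 0.963
= 0.9268


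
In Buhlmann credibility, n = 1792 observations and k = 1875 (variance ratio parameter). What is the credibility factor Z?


Z = n / (n + k)
= 1792 / (1792 + 1875)
= 1792 / 3667
= 0.4887


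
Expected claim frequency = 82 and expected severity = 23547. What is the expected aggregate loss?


E[S] = E[N] * E[X]
= 82 * 23547
= 1.9309e+06


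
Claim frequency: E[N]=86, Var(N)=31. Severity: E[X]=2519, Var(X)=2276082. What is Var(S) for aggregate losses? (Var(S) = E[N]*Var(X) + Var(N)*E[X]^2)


Var(S) = E[N]*Var(X) + Var(N)*E[X]^2
= 86*2276082 + 31*2519^2
= 195743052 + 196706191
= 3.9245e+08


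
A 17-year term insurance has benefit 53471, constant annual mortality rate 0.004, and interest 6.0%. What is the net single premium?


NSP = benefit * sum_{k=0}^{n-1} k_p_x * q * v^(k+1)
With constant q=0.004, v=0.943396
Sum = 0.040819
NSP = 53471 * 0.040819
= 2182.6067


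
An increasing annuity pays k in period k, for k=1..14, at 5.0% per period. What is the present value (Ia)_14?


(Ia)_n = sum_{k=1}^{n} k * v^k, v = 1/(1+i)
v = 0.952381
Sum computed term by term:
(Ia)_14 = 66.4524


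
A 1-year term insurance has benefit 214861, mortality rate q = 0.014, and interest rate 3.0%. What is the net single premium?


NSP = benefit * q * v
v = 1/(1+i) = 0.970874
NSP = 214861 * 0.014 * 0.970874
= 2920.4408


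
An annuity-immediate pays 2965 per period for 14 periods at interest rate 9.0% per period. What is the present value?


PV = PMT * (1 - (1+i)^(-n)) / i
= 2965 * (1 - (1+0.09)^(-14)) / 0.09
= 2965 * (1 - 0.299246) / 0.09
= 2965 * 7.78615
= 23085.9359


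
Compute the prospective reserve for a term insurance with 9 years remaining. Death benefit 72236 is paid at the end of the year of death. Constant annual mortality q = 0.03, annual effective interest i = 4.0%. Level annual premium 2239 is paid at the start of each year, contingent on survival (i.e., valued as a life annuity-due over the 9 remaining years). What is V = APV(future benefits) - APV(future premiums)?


v = 1/(1+i) = 0.961538
APV(future benefits) per unit = sum_{k=0}^{8} k_p_x * q * v^(k+1) = 0.199659
APV(future benefits) = 72236 * 0.199659 = 14422.5905
Life annuity-due factor ä_{x:9} = sum_{k=0}^{8} k_p_x * v^k = 6.921523
APV(future premiums) = 2239 * 6.921523 = 15497.2901
V = 14422.5905 - 15497.2901
= -1074.6996


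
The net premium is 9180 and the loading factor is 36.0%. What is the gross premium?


Gross = net * (1 + loading)
= 9180 * (1 + 0.36)
= 9180 * 1.36
= 12484.8


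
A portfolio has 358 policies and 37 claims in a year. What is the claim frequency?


frequency = claims / policies
= 37 / 358
= 0.1034


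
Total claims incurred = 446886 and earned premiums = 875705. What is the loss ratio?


Loss ratio = claims / premiums
= 446886 / 875705
= 0.5103


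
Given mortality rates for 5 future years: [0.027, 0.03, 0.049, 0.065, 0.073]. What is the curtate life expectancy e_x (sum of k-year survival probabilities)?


e_x = sum_{k=1}^{n} k_p_x
k_p_x values:
  1_p_x = 0.973
  2_p_x = 0.94381
  3_p_x = 0.897563
  4_p_x = 0.839222
  5_p_x = 0.777959
e_x = 4.4316


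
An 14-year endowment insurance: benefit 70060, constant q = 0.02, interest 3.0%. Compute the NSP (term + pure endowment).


Term component = 14061.1511
Pure endowment = 14_p_x * v^14 * benefit = 0.753642 * 0.661118 * 70060 = 34907.1222
NSP = 48968.2733


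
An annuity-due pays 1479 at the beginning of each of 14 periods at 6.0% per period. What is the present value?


PV_due = PMT * (1-(1+i)^(-n))/i * (1+i)
PV_immediate = 13747.2812
PV_due = 13747.2812 * 1.06
= 14572.1181


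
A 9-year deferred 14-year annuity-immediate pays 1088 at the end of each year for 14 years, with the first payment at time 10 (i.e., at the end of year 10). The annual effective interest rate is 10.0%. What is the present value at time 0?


PV at time 9 of the 14-year annuity-immediate:
a_n = 1088 * (1-(1+0.1)^(-14))/0.1 = 8014.956
Discount back 9 years to time 0:
PV = 8014.956 * (1+0.1)^(-9)
= 8014.956 * 0.424098
= 3399.1237


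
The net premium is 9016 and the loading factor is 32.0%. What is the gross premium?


Gross = net * (1 + loading)
= 9016 * (1 + 0.32)
= 9016 * 1.32
= 11901.12


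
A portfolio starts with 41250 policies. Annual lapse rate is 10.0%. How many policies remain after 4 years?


remaining = initial * (1 - lapse)^years
= 41250 * (1 - 0.1)^4
= 41250 * 0.6561
= 27064.125


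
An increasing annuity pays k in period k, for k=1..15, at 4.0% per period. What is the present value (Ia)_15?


(Ia)_n = sum_{k=1}^{n} k * v^k, v = 1/(1+i)
v = 0.961538
Sum computed term by term:
(Ia)_15 = 80.8539


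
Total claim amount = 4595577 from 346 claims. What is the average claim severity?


severity = total / number
= 4595577 / 346
= 13282.0145


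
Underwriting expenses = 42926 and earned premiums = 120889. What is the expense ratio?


Expense ratio = expenses / premiums
= 42926 / 120889
= 0.3551


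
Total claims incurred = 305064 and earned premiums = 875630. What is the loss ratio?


Loss ratio = claims / premiums
= 305064 / 875630
= 0.3484


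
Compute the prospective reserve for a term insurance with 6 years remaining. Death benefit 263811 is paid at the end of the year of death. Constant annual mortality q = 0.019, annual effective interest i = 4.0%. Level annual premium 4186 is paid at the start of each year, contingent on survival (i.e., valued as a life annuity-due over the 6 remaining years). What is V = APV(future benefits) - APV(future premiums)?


v = 1/(1+i) = 0.961538
APV(future benefits) per unit = sum_{k=0}^{5} k_p_x * q * v^(k+1) = 0.095196
APV(future benefits) = 263811 * 0.095196 = 25113.7543
Life annuity-due factor ä_{x:6} = sum_{k=0}^{5} k_p_x * v^k = 5.210729
APV(future premiums) = 4186 * 5.210729 = 21812.1112
V = 25113.7543 - 21812.1112
= 3301.6431


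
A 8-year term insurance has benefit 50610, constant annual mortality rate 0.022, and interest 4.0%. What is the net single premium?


NSP = benefit * sum_{k=0}^{n-1} k_p_x * q * v^(k+1)
With constant q=0.022, v=0.961538
Sum = 0.137831
NSP = 50610 * 0.137831
= 6975.6281


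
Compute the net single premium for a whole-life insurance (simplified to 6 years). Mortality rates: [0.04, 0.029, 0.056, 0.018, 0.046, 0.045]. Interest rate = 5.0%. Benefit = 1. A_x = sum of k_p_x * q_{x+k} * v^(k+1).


v = 0.952381
Year 0: k_p_x=1.0, q=0.04, term=0.038095
Year 1: k_p_x=0.96, q=0.029, term=0.025252
Year 2: k_p_x=0.93216, q=0.056, term=0.045093
Year 3: k_p_x=0.879959, q=0.018, term=0.013031
Year 4: k_p_x=0.86412, q=0.046, term=0.031145
Year 5: k_p_x=0.82437, q=0.045, term=0.027682
A_x = 0.1803


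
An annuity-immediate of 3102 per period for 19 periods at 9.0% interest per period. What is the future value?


FV = PMT * ((1+i)^n - 1) / i
= 3102 * ((1.09)^19 - 1) / 0.09
= 3102 * (5.141661 - 1) / 0.09
= 142749.2579


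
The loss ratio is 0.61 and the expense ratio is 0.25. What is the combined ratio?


Combined ratio = loss ratio + expense ratio
= 0.61 + 0.25
= 0.86


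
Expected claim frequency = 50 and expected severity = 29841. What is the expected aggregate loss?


E[S] = E[N] * E[X]
= 50 * 29841
= 1.4920e+06


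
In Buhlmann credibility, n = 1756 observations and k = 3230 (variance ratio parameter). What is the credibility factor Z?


Z = n / (n + k)
= 1756 / (1756 + 3230)
= 1756 / 4986
= 0.3522


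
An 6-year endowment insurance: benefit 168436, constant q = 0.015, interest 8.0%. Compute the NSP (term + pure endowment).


Term component = 11288.6041
Pure endowment = 6_p_x * v^6 * benefit = 0.913308 * 0.63017 * 168436 = 96941.5076
NSP = 108230.1116


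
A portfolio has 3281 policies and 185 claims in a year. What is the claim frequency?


frequency = claims / policies
= 185 / 3281
= 0.0564


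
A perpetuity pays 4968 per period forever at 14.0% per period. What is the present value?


PV = PMT / i
= 4968 / 0.14
= 35485.7143


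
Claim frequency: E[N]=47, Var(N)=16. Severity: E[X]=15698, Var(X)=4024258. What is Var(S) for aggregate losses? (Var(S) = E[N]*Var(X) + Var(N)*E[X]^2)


Var(S) = E[N]*Var(X) + Var(N)*E[X]^2
= 47*4024258 + 16*15698^2
= 189140126 + 3942835264
= 4.1320e+09


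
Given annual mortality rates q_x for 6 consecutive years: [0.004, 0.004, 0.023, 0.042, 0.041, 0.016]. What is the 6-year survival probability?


p_k = 1 - q_k for each year
Survival = product of (1 - q_k)
= 0.996 * 0.996 * 0.977 * 0.958 * 0.959 * 0.984
= 0.8762


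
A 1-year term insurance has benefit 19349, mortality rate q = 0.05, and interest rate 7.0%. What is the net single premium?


NSP = benefit * q * v
v = 1/(1+i) = 0.934579
NSP = 19349 * 0.05 * 0.934579
= 904.1589


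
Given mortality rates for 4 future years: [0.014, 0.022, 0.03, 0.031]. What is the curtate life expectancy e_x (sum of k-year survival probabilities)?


e_x = sum_{k=1}^{n} k_p_x
k_p_x values:
  1_p_x = 0.986
  2_p_x = 0.964308
  3_p_x = 0.935379
  4_p_x = 0.906382
e_x = 3.7921


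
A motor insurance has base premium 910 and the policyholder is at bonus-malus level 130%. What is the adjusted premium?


adjusted = base * BM_level / 100
= 910 * 130 / 100
= 910 * 1.3
= 1183.0


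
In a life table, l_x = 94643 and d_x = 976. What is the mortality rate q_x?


q_x = d_x / l_x
= 976 / 94643
= 0.0103


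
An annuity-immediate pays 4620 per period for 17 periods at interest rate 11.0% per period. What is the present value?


PV = PMT * (1 - (1+i)^(-n)) / i
= 4620 * (1 - (1+0.11)^(-17)) / 0.11
= 4620 * (1 - 0.169633) / 0.11
= 4620 * 7.548794
= 34875.4301


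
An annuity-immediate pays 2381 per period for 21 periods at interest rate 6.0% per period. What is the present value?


PV = PMT * (1 - (1+i)^(-n)) / i
= 2381 * (1 - (1+0.06)^(-21)) / 0.06
= 2381 * (1 - 0.294155) / 0.06
= 2381 * 11.764077
= 28010.2664


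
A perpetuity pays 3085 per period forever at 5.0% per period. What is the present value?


PV = PMT / i
= 3085 / 0.05
= 61700.0


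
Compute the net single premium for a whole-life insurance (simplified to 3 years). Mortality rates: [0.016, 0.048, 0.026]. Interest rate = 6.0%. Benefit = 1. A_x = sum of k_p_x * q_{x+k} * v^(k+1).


v = 0.943396
Year 0: k_p_x=1.0, q=0.016, term=0.015094
Year 1: k_p_x=0.984, q=0.048, term=0.042036
Year 2: k_p_x=0.936768, q=0.026, term=0.02045
A_x = 0.0776


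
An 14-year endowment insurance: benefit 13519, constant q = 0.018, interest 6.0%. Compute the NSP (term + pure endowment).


Term component = 2049.7263
Pure endowment = 14_p_x * v^14 * benefit = 0.775463 * 0.442301 * 13519 = 4636.8525
NSP = 6686.5789


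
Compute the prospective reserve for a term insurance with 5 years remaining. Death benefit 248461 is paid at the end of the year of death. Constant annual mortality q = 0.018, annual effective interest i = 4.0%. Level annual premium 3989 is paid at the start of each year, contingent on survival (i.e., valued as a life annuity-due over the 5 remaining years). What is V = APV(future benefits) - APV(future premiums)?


v = 1/(1+i) = 0.961538
APV(future benefits) per unit = sum_{k=0}^{4} k_p_x * q * v^(k+1) = 0.07741
APV(future benefits) = 248461 * 0.07741 = 19233.2559
Life annuity-due factor ä_{x:5} = sum_{k=0}^{4} k_p_x * v^k = 4.472552
APV(future premiums) = 3989 * 4.472552 = 17841.0106
V = 19233.2559 - 17841.0106
= 1392.2453


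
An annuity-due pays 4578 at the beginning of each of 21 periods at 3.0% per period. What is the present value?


PV_due = PMT * (1-(1+i)^(-n))/i * (1+i)
PV_immediate = 70569.9805
PV_due = 70569.9805 * 1.03
= 72687.0799


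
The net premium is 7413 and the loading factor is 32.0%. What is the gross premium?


Gross = net * (1 + loading)
= 7413 * (1 + 0.32)
= 7413 * 1.32
= 9785.16


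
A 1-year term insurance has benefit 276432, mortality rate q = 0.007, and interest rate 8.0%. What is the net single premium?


NSP = benefit * q * v
v = 1/(1+i) = 0.925926
NSP = 276432 * 0.007 * 0.925926
= 1791.6889


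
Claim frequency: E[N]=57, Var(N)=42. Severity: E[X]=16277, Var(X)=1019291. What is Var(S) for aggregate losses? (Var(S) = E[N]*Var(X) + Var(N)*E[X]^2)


Var(S) = E[N]*Var(X) + Var(N)*E[X]^2
= 57*1019291 + 42*16277^2
= 58099587 + 11127510618
= 1.1186e+10


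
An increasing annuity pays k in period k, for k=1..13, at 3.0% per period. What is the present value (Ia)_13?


(Ia)_n = sum_{k=1}^{n} k * v^k, v = 1/(1+i)
v = 0.970874
Sum computed term by term:
(Ia)_13 = 70.0546


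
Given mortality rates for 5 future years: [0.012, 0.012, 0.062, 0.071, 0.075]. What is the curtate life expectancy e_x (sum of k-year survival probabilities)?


e_x = sum_{k=1}^{n} k_p_x
k_p_x values:
  1_p_x = 0.988
  2_p_x = 0.976144
  3_p_x = 0.915623
  4_p_x = 0.850614
  5_p_x = 0.786818
e_x = 4.5172


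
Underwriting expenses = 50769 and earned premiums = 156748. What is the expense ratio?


Expense ratio = expenses / premiums
= 50769 / 156748
= 0.3239


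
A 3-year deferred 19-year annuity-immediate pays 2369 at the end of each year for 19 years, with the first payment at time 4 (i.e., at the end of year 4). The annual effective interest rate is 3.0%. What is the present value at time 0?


PV at time 3 of the 19-year annuity-immediate:
a_n = 2369 * (1-(1+0.03)^(-19))/0.03 = 33933.0801
Discount back 3 years to time 0:
PV = 33933.0801 * (1+0.03)^(-3)
= 33933.0801 * 0.915142
= 31053.5752


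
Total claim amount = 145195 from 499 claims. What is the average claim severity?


severity = total / number
= 145195 / 499
= 290.9719


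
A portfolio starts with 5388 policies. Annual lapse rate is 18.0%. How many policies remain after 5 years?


remaining = initial * (1 - lapse)^years
= 5388 * (1 - 0.18)^5
= 5388 * 0.37074
= 1997.5463


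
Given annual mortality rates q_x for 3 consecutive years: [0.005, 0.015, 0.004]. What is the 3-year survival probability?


p_k = 1 - q_k for each year
Survival = product of (1 - q_k)
= 0.995 * 0.985 * 0.996
= 0.9762


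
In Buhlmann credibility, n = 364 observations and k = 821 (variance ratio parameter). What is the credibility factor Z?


Z = n / (n + k)
= 364 / (364 + 821)
= 364 / 1185
= 0.3072


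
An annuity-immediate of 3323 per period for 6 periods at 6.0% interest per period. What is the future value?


FV = PMT * ((1+i)^n - 1) / i
= 3323 * ((1.06)^6 - 1) / 0.06
= 3323 * (1.418519 - 1) / 0.06
= 23178.9835


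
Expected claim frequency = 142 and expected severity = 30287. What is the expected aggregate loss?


E[S] = E[N] * E[X]
= 142 * 30287
= 4.3008e+06


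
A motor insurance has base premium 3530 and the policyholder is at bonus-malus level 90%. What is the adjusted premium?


adjusted = base * BM_level / 100
= 3530 * 90 / 100
= 3530 * 0.9
= 3177.0


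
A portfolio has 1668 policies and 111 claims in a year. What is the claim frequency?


frequency = claims / policies
= 111 / 1668
= 0.0665


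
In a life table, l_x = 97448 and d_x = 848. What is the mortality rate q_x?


q_x = d_x / l_x
= 848 / 97448
= 0.0087


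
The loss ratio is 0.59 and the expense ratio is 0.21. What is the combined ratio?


Combined ratio = loss ratio + expense ratio
= 0.59 + 0.21
= 0.8


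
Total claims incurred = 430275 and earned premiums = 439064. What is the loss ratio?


Loss ratio = claims / premiums
= 430275 / 439064
= 0.98


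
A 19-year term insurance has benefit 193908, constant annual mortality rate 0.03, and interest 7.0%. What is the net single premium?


NSP = benefit * sum_{k=0}^{n-1} k_p_x * q * v^(k+1)
With constant q=0.03, v=0.934579
Sum = 0.253496
NSP = 193908 * 0.253496
= 49154.8584


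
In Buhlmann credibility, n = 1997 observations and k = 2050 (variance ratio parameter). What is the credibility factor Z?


Z = n / (n + k)
= 1997 / (1997 + 2050)
= 1997 / 4047
= 0.4935


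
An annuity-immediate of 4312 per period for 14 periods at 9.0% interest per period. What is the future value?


FV = PMT * ((1+i)^n - 1) / i
= 4312 * ((1.09)^14 - 1) / 0.09
= 4312 * (3.341727 - 1) / 0.09
= 112194.7438


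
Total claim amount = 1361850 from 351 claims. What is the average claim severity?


severity = total / number
= 1361850 / 351
= 3879.9145


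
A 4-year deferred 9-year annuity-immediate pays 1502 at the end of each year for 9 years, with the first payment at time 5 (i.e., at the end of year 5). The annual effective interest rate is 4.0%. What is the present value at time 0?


PV at time 4 of the 9-year annuity-immediate:
a_n = 1502 * (1-(1+0.04)^(-9))/0.04 = 11167.8681
Discount back 4 years to time 0:
PV = 11167.8681 * (1+0.04)^(-4)
= 11167.8681 * 0.854804
= 9546.3404


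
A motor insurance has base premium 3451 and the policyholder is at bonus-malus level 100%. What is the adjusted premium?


adjusted = base * BM_level / 100
= 3451 * 100 / 100
= 3451 * 1.0
= 3451.0


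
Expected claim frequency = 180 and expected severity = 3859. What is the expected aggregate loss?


E[S] = E[N] * E[X]
= 180 * 3859
= 694620


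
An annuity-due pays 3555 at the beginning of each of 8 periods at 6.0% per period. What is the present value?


PV_due = PMT * (1-(1+i)^(-n))/i * (1+i)
PV_immediate = 22075.817
PV_due = 22075.817 * 1.06
= 23400.366


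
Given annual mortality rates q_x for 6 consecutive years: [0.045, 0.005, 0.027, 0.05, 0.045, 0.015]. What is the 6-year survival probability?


p_k = 1 - q_k for each year
Survival = product of (1 - q_k)
= 0.955 * 0.995 * 0.973 * 0.95 * 0.955 * 0.985
= 0.8262


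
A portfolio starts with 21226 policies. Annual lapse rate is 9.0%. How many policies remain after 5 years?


remaining = initial * (1 - lapse)^years
= 21226 * (1 - 0.09)^5
= 21226 * 0.624032
= 13245.7063


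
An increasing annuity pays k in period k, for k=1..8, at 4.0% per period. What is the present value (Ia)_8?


(Ia)_n = sum_{k=1}^{n} k * v^k, v = 1/(1+i)
v = 0.961538
Sum computed term by term:
(Ia)_8 = 28.9133


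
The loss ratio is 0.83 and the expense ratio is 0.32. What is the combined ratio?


Combined ratio = loss ratio + expense ratio
= 0.83 + 0.32
= 1.15


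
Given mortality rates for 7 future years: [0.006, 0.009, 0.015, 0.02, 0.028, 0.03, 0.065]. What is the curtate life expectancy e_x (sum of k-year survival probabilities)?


e_x = sum_{k=1}^{n} k_p_x
k_p_x values:
  1_p_x = 0.994
  2_p_x = 0.985054
  3_p_x = 0.970278
  4_p_x = 0.950873
  5_p_x = 0.924248
  6_p_x = 0.896521
  7_p_x = 0.838247
e_x = 6.5592


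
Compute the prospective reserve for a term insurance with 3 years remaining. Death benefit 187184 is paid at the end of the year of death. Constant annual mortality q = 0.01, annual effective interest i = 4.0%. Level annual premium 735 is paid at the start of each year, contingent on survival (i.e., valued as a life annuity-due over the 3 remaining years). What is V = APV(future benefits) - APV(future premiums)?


v = 1/(1+i) = 0.961538
APV(future benefits) per unit = sum_{k=0}^{2} k_p_x * q * v^(k+1) = 0.027482
APV(future benefits) = 187184 * 0.027482 = 5144.1054
Life annuity-due factor ä_{x:3} = sum_{k=0}^{2} k_p_x * v^k = 2.858081
APV(future premiums) = 735 * 2.858081 = 2100.6893
V = 5144.1054 - 2100.6893
= 3043.4162


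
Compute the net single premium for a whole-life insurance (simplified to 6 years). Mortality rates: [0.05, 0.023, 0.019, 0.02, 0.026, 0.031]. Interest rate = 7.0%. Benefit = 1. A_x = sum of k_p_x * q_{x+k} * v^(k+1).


v = 0.934579
Year 0: k_p_x=1.0, q=0.05, term=0.046729
Year 1: k_p_x=0.95, q=0.023, term=0.019085
Year 2: k_p_x=0.92815, q=0.019, term=0.014395
Year 3: k_p_x=0.910515, q=0.02, term=0.013893
Year 4: k_p_x=0.892305, q=0.026, term=0.016541
Year 5: k_p_x=0.869105, q=0.031, term=0.017953
A_x = 0.1286


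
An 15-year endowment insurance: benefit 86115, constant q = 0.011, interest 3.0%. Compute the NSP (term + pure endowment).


Term component = 10541.5949
Pure endowment = 15_p_x * v^15 * benefit = 0.847119 * 0.641862 * 86115 = 46823.6009
NSP = 57365.1958


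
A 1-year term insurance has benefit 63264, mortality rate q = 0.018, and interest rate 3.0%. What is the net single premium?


NSP = benefit * q * v
v = 1/(1+i) = 0.970874
NSP = 63264 * 0.018 * 0.970874
= 1105.5845


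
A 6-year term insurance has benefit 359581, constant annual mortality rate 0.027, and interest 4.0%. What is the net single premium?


NSP = benefit * sum_{k=0}^{n-1} k_p_x * q * v^(k+1)
With constant q=0.027, v=0.961538
Sum = 0.132735
NSP = 359581 * 0.132735
= 47728.9517


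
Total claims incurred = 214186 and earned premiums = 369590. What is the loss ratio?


Loss ratio = claims / premiums
= 214186 / 369590
= 0.5795


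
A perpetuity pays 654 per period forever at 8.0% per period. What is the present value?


PV = PMT / i
= 654 / 0.08
= 8175.0


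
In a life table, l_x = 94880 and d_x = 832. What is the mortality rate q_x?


q_x = d_x / l_x
= 832 / 94880
= 0.0088
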